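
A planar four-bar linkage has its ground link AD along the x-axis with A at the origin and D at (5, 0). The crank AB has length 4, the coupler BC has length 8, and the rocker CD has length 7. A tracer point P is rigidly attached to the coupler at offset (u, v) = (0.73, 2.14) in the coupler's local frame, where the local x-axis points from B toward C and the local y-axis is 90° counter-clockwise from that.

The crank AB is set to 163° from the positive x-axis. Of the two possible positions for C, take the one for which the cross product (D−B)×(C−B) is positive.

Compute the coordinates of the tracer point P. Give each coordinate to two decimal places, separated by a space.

-4.68 3.26

A=(0,0), D=(5.00,0)
B = A + 4.00·(cos163°, sin163°) = (-3.8252, 1.1695)
|BD| = 8.9024
circle(B,8.00) ∩ circle(D,7.00): a=5.2937, h=5.9981
  candidates: C₊=(2.2105,6.4202) cross=53.397; C₋=(0.6346,-5.4720) cross=-53.397
  mode + wants cross > 0 → take C=(2.2105,6.4202) (cross=53.397)
ex = (C−B)/|BC| = (0.7545,0.6563); ey = (-0.6563,0.7545)
P = B + 0.73·ex + 2.14·ey = (-4.6790,3.2632)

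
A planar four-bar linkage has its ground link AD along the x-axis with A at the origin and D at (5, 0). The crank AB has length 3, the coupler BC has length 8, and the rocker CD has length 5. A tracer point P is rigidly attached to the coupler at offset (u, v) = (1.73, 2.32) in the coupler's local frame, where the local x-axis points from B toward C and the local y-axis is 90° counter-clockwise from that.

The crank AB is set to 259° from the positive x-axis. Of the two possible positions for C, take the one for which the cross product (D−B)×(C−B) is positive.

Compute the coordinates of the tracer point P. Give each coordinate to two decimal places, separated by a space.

-2.01 -0.43

A=(0,0), D=(5.00,0)
B = A + 3.00·(cos259°, sin259°) = (-0.5724, -2.9449)
|BD| = 6.3027
circle(B,8.00) ∩ circle(D,5.00): a=6.2453, h=4.9997
  candidates: C₊=(2.6132,4.3935) cross=31.512; C₋=(7.2852,-4.4472) cross=-31.512
  mode + wants cross > 0 → take C=(2.6132,4.3935) (cross=31.512)
ex = (C−B)/|BC| = (0.3982,0.9173); ey = (-0.9173,0.3982)
P = B + 1.73·ex + 2.32·ey = (-2.0117,-0.4341)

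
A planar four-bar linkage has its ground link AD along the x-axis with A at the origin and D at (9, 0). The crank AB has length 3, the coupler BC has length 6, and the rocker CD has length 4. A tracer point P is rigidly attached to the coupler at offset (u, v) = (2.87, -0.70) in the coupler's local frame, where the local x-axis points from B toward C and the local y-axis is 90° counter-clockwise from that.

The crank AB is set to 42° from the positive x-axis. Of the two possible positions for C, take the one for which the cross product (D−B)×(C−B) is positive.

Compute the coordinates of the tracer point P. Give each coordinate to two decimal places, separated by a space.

5.18 2.23

A=(0,0), D=(9.00,0)
B = A + 3.00·(cos42°, sin42°) = (2.2294, 2.0074)
|BD| = 7.0619
circle(B,6.00) ∩ circle(D,4.00): a=4.9470, h=3.3952
  candidates: C₊=(7.9375,3.8563) cross=23.976; C₋=(6.0073,-2.6539) cross=-23.976
  mode + wants cross > 0 → take C=(7.9375,3.8563) (cross=23.976)
ex = (C−B)/|BC| = (0.9513,0.3082); ey = (-0.3082,0.9513)
P = B + 2.87·ex + -0.70·ey = (5.1755,2.2258)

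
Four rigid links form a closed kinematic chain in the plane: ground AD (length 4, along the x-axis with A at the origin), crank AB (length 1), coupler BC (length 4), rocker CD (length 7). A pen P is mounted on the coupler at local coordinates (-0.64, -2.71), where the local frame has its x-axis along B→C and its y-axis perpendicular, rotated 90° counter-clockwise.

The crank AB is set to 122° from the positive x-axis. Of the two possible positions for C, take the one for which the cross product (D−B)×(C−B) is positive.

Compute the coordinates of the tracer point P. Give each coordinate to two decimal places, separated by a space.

2.24 0.59

A=(0,0), D=(4.00,0)
B = A + 1.00·(cos122°, sin122°) = (-0.5299, 0.8480)
|BD| = 4.6086
circle(B,4.00) ∩ circle(D,7.00): a=-1.2759, h=3.7910
  candidates: C₊=(-1.0865,4.8091) cross=17.471; C₋=(-2.4817,-2.6435) cross=-17.471
  mode + wants cross > 0 → take C=(-1.0865,4.8091) (cross=17.471)
ex = (C−B)/|BC| = (-0.1391,0.9903); ey = (-0.9903,-0.1391)
P = B + -0.64·ex + -2.71·ey = (2.2428,0.5913)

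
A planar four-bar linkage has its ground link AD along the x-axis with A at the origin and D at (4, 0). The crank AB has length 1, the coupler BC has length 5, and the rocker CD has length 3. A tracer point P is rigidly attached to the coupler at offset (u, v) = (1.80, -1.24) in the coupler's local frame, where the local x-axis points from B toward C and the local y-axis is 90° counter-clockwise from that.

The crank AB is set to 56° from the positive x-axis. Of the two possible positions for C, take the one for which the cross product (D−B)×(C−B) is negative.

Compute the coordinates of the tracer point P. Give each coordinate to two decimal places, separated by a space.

A=(0,0), D=(4.00,0)
B = A + 1.00·(cos56°, sin56°) = (0.5592, 0.8290)
|BD| = 3.5393
circle(B,5.00) ∩ circle(D,3.00): a=4.0300, h=2.9596
  candidates: C₊=(5.1703,2.7623) cross=10.475; C₋=(3.7838,-2.9922) cross=-10.475
  mode - wants cross < 0 → take C=(3.7838,-2.9922) (cross=-10.475)
ex = (C−B)/|BC| = (0.6449,-0.7642); ey = (0.7642,0.6449)
P = B + 1.80·ex + -1.24·ey = (0.7724,-1.3463)

0.77 -1.35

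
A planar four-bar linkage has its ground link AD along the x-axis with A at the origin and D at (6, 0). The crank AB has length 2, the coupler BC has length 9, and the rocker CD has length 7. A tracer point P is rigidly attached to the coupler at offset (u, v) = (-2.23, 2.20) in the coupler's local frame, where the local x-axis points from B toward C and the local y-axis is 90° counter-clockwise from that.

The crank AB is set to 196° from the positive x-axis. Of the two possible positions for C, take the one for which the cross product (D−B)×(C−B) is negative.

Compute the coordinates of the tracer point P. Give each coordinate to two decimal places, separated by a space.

A=(0,0), D=(6.00,0)
B = A + 2.00·(cos196°, sin196°) = (-1.9225, -0.5513)
|BD| = 7.9417
circle(B,9.00) ∩ circle(D,7.00): a=5.9855, h=6.7211
  candidates: C₊=(3.5820,6.5691) cross=53.377; C₋=(4.5151,-6.8407) cross=-53.377
  mode - wants cross < 0 → take C=(4.5151,-6.8407) (cross=-53.377)
ex = (C−B)/|BC| = (0.7153,-0.6988); ey = (0.6988,0.7153)
P = B + -2.23·ex + 2.20·ey = (-1.9802,2.5807)

-1.98 2.58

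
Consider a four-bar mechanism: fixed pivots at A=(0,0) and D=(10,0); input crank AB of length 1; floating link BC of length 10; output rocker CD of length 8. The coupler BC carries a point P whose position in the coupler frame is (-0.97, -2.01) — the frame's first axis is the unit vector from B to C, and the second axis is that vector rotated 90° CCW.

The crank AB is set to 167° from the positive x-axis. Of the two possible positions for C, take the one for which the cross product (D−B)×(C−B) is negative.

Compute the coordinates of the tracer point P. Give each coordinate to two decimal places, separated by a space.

A=(0,0), D=(10.00,0)
B = A + 1.00·(cos167°, sin167°) = (-0.9744, 0.2250)
|BD| = 10.9767
circle(B,10.00) ∩ circle(D,8.00): a=7.1282, h=7.0135
  candidates: C₊=(6.2960,7.0909) cross=76.985; C₋=(6.0086,-6.9331) cross=-76.985
  mode - wants cross < 0 → take C=(6.0086,-6.9331) (cross=-76.985)
ex = (C−B)/|BC| = (0.6983,-0.7158); ey = (0.7158,0.6983)
P = B + -0.97·ex + -2.01·ey = (-3.0905,-0.4843)

-3.09 -0.48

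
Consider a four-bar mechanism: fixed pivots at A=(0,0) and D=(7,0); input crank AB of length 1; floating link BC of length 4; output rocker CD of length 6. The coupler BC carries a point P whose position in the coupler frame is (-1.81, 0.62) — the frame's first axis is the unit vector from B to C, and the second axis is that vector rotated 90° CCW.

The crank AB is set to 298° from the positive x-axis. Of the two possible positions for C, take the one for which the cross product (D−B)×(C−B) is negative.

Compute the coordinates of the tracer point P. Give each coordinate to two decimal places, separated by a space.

-0.03 0.96

A=(0,0), D=(7.00,0)
B = A + 1.00·(cos298°, sin298°) = (0.4695, -0.8829)
|BD| = 6.5899
circle(B,4.00) ∩ circle(D,6.00): a=1.7775, h=3.5834
  candidates: C₊=(1.7508,2.9063) cross=23.614; C₋=(2.7111,-4.1958) cross=-23.614
  mode - wants cross < 0 → take C=(2.7111,-4.1958) (cross=-23.614)
ex = (C−B)/|BC| = (0.5604,-0.8282); ey = (0.8282,0.5604)
P = B + -1.81·ex + 0.62·ey = (-0.0314,0.9636)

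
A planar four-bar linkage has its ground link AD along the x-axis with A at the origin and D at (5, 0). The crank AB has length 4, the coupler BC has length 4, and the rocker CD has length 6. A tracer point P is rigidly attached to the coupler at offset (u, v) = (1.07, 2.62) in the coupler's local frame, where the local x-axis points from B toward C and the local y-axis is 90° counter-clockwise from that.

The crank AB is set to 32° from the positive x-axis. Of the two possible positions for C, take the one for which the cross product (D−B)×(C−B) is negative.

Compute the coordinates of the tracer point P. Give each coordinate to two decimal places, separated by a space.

2.31 -0.50

A=(0,0), D=(5.00,0)
B = A + 4.00·(cos32°, sin32°) = (3.3922, 2.1197)
|BD| = 2.6605
circle(B,4.00) ∩ circle(D,6.00): a=-2.4285, h=3.1784
  candidates: C₊=(4.4569,5.9754) cross=8.456; C₋=(-0.6078,2.1337) cross=-8.456
  mode - wants cross < 0 → take C=(-0.6078,2.1337) (cross=-8.456)
ex = (C−B)/|BC| = (-1.0000,0.0035); ey = (-0.0035,-1.0000)
P = B + 1.07·ex + 2.62·ey = (2.3130,-0.4965)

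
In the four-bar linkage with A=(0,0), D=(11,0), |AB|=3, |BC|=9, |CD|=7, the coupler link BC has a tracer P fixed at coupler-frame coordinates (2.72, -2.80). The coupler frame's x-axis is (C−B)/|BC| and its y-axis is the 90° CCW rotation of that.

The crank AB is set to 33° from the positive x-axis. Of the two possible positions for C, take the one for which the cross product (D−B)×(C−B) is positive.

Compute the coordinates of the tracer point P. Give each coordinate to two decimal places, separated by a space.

6.36 0.95

A=(0,0), D=(11.00,0)
B = A + 3.00·(cos33°, sin33°) = (2.5160, 1.6339)
|BD| = 8.6399
circle(B,9.00) ∩ circle(D,7.00): a=6.1718, h=6.5505
  candidates: C₊=(9.8152,6.8990) cross=56.595; C₋=(7.3377,-5.9655) cross=-56.595
  mode + wants cross > 0 → take C=(9.8152,6.8990) (cross=56.595)
ex = (C−B)/|BC| = (0.8110,0.5850); ey = (-0.5850,0.8110)
P = B + 2.72·ex + -2.80·ey = (6.3600,0.9543)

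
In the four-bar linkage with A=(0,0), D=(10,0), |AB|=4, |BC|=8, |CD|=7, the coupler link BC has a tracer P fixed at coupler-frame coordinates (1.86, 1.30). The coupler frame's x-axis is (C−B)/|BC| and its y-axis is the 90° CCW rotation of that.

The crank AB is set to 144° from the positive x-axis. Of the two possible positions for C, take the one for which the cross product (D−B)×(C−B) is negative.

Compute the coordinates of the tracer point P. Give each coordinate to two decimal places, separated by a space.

A=(0,0), D=(10.00,0)
B = A + 4.00·(cos144°, sin144°) = (-3.2361, 2.3511)
|BD| = 13.4433
circle(B,8.00) ∩ circle(D,7.00): a=7.2795, h=3.3179
  candidates: C₊=(4.5115,4.3448) cross=44.603; C₋=(3.3510,-2.1888) cross=-44.603
  mode - wants cross < 0 → take C=(3.3510,-2.1888) (cross=-44.603)
ex = (C−B)/|BC| = (0.8234,-0.5675); ey = (0.5675,0.8234)
P = B + 1.86·ex + 1.30·ey = (-0.9668,2.3660)

-0.97 2.37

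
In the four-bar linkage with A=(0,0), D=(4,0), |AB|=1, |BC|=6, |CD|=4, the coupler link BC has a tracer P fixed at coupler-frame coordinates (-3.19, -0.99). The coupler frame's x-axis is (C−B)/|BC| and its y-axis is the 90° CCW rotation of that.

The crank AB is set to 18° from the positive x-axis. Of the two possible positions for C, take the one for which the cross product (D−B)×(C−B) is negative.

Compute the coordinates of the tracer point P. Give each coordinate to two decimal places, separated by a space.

-2.06 1.75

A=(0,0), D=(4.00,0)
B = A + 1.00·(cos18°, sin18°) = (0.9511, 0.3090)
|BD| = 3.0646
circle(B,6.00) ∩ circle(D,4.00): a=4.7954, h=3.6061
  candidates: C₊=(6.0856,3.4132) cross=11.051; C₋=(5.3584,-3.7623) cross=-11.051
  mode - wants cross < 0 → take C=(5.3584,-3.7623) (cross=-11.051)
ex = (C−B)/|BC| = (0.7346,-0.6786); ey = (0.6786,0.7346)
P = B + -3.19·ex + -0.99·ey = (-2.0639,1.7464)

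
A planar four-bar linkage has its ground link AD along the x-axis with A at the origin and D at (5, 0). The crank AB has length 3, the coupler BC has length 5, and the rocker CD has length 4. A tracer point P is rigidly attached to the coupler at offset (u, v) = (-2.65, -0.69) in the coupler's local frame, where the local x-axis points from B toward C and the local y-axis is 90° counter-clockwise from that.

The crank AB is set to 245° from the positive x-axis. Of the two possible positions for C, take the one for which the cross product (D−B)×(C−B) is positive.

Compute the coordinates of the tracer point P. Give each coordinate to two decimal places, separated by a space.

A=(0,0), D=(5.00,0)
B = A + 3.00·(cos245°, sin245°) = (-1.2679, -2.7189)
|BD| = 6.8322
circle(B,5.00) ∩ circle(D,4.00): a=4.0747, h=2.8977
  candidates: C₊=(1.3172,1.5610) cross=19.797; C₋=(3.6235,-3.7557) cross=-19.797
  mode + wants cross > 0 → take C=(1.3172,1.5610) (cross=19.797)
ex = (C−B)/|BC| = (0.5170,0.8560); ey = (-0.8560,0.5170)
P = B + -2.65·ex + -0.69·ey = (-2.0473,-5.3440)

-2.05 -5.34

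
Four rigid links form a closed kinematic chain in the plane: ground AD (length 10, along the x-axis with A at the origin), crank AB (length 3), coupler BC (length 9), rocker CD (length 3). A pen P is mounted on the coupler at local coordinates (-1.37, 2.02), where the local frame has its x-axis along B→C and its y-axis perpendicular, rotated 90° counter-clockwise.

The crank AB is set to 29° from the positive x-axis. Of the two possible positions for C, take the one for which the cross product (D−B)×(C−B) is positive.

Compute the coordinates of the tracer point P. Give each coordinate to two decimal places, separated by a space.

1.01 3.29

A=(0,0), D=(10.00,0)
B = A + 3.00·(cos29°, sin29°) = (2.6239, 1.4544)
|BD| = 7.5182
circle(B,9.00) ∩ circle(D,3.00): a=8.5475, h=2.8179
  candidates: C₊=(11.5550,2.5655) cross=21.185; C₋=(10.4647,-2.9638) cross=-21.185
  mode + wants cross > 0 → take C=(11.5550,2.5655) (cross=21.185)
ex = (C−B)/|BC| = (0.9924,0.1235); ey = (-0.1235,0.9924)
P = B + -1.37·ex + 2.02·ey = (1.0150,3.2898)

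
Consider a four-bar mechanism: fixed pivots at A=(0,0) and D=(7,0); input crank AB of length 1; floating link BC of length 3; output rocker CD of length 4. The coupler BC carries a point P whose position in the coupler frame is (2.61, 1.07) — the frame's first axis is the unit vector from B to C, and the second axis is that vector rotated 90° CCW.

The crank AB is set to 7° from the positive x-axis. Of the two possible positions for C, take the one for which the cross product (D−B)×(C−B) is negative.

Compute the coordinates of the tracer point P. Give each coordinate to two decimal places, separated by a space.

A=(0,0), D=(7.00,0)
B = A + 1.00·(cos7°, sin7°) = (0.9925, 0.1219)
|BD| = 6.0087
circle(B,3.00) ∩ circle(D,4.00): a=2.4219, h=1.7705
  candidates: C₊=(3.4498,1.8429) cross=10.638; C₋=(3.3780,-1.6974) cross=-10.638
  mode - wants cross < 0 → take C=(3.3780,-1.6974) (cross=-10.638)
ex = (C−B)/|BC| = (0.7951,-0.6064); ey = (0.6064,0.7951)
P = B + 2.61·ex + 1.07·ey = (3.7167,-0.6101)

3.72 -0.61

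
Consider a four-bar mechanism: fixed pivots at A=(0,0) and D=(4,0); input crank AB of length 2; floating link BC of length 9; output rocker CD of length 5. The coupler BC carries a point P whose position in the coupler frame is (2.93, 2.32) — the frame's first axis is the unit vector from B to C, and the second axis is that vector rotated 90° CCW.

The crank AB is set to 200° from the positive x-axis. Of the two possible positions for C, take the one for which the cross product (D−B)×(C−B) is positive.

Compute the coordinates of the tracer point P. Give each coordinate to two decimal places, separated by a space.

-0.99 2.95

A=(0,0), D=(4.00,0)
B = A + 2.00·(cos200°, sin200°) = (-1.8794, -0.6840)
|BD| = 5.9190
circle(B,9.00) ∩ circle(D,5.00): a=7.6900, h=4.6759
  candidates: C₊=(5.2187,4.8492) cross=27.677; C₋=(6.2995,-4.4399) cross=-27.677
  mode + wants cross > 0 → take C=(5.2187,4.8492) (cross=27.677)
ex = (C−B)/|BC| = (0.7887,0.6148); ey = (-0.6148,0.7887)
P = B + 2.93·ex + 2.32·ey = (-0.9949,2.9471)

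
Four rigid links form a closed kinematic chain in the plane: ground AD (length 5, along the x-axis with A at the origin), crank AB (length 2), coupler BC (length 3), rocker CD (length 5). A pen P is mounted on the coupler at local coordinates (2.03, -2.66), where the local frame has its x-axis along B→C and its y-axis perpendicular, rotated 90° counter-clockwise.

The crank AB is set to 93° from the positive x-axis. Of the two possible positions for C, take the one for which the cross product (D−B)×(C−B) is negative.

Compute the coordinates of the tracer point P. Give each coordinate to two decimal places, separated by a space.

-2.62 -0.21

A=(0,0), D=(5.00,0)
B = A + 2.00·(cos93°, sin93°) = (-0.1047, 1.9973)
|BD| = 5.4815
circle(B,3.00) ∩ circle(D,5.00): a=1.2813, h=2.7126
  candidates: C₊=(2.0769,4.0565) cross=14.869; C₋=(0.1002,-0.9957) cross=-14.869
  mode - wants cross < 0 → take C=(0.1002,-0.9957) (cross=-14.869)
ex = (C−B)/|BC| = (0.0683,-0.9977); ey = (0.9977,0.0683)
P = B + 2.03·ex + -2.66·ey = (-2.6199,-0.2096)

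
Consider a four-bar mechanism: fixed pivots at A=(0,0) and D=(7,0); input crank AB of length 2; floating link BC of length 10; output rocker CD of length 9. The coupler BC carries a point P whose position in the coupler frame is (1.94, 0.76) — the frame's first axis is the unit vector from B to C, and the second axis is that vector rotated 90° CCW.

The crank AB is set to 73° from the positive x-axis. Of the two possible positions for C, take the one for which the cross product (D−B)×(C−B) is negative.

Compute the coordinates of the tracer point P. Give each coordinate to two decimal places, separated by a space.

A=(0,0), D=(7.00,0)
B = A + 2.00·(cos73°, sin73°) = (0.5847, 1.9126)
|BD| = 6.6943
circle(B,10.00) ∩ circle(D,9.00): a=4.7663, h=8.7911
  candidates: C₊=(7.6640,8.9755) cross=58.850; C₋=(2.6407,-7.8738) cross=-58.850
  mode - wants cross < 0 → take C=(2.6407,-7.8738) (cross=-58.850)
ex = (C−B)/|BC| = (0.2056,-0.9786); ey = (0.9786,0.2056)
P = B + 1.94·ex + 0.76·ey = (1.7274,0.1703)

1.73 0.17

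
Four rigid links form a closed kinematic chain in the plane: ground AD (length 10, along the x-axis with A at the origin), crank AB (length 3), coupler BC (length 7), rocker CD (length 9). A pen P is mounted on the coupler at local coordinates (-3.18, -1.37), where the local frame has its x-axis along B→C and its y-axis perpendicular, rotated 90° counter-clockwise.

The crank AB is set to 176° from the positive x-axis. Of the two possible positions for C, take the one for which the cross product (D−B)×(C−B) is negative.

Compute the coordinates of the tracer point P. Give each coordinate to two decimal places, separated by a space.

A=(0,0), D=(10.00,0)
B = A + 3.00·(cos176°, sin176°) = (-2.9927, 0.2093)
|BD| = 12.9944
circle(B,7.00) ∩ circle(D,9.00): a=5.2659, h=4.6120
  candidates: C₊=(2.3468,4.7359) cross=59.930; C₋=(2.1982,-4.4869) cross=-59.930
  mode - wants cross < 0 → take C=(2.1982,-4.4869) (cross=-59.930)
ex = (C−B)/|BC| = (0.7416,-0.6709); ey = (0.6709,0.7416)
P = B + -3.18·ex + -1.37·ey = (-6.2700,1.3267)

-6.27 1.33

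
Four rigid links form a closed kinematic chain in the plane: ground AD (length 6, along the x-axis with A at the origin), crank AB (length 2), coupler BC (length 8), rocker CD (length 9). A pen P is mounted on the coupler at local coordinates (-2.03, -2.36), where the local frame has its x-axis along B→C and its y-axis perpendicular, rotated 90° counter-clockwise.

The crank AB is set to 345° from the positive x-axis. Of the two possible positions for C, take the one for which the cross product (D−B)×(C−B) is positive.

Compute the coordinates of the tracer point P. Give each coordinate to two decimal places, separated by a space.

A=(0,0), D=(6.00,0)
B = A + 2.00·(cos345°, sin345°) = (1.9319, -0.5176)
|BD| = 4.1009
circle(B,8.00) ∩ circle(D,9.00): a=-0.0222, h=8.0000
  candidates: C₊=(0.9000,7.4155) cross=32.807; C₋=(2.9196,-8.4564) cross=-32.807
  mode + wants cross > 0 → take C=(0.9000,7.4155) (cross=32.807)
ex = (C−B)/|BC| = (-0.1290,0.9916); ey = (-0.9916,-0.1290)
P = B + -2.03·ex + -2.36·ey = (4.5340,-2.2263)

4.53 -2.23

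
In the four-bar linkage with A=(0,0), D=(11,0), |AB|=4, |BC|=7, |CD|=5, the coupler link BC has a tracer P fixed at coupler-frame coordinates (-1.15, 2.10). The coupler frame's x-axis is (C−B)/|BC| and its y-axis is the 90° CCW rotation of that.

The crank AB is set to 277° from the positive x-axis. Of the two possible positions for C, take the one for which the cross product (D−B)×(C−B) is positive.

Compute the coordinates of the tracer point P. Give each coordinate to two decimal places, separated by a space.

A=(0,0), D=(11.00,0)
B = A + 4.00·(cos277°, sin277°) = (0.4875, -3.9702)
|BD| = 11.2372
circle(B,7.00) ∩ circle(D,5.00): a=6.6865, h=2.0714
  candidates: C₊=(6.0109,0.3300) cross=23.277; C₋=(7.4746,-3.5456) cross=-23.277
  mode + wants cross > 0 → take C=(6.0109,0.3300) (cross=23.277)
ex = (C−B)/|BC| = (0.7891,0.6143); ey = (-0.6143,0.7891)
P = B + -1.15·ex + 2.10·ey = (-1.7100,-3.0196)

-1.71 -3.02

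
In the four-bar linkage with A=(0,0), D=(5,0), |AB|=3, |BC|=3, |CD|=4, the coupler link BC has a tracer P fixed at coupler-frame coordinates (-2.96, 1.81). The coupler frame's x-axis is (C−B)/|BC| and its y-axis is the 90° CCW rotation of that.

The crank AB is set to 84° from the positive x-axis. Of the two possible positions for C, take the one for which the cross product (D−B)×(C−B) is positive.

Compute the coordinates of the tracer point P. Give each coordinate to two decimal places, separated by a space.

-2.95 4.15

A=(0,0), D=(5.00,0)
B = A + 3.00·(cos84°, sin84°) = (0.3136, 2.9836)
|BD| = 5.5556
circle(B,3.00) ∩ circle(D,4.00): a=2.1478, h=2.0945
  candidates: C₊=(3.2502,3.5970) cross=11.636; C₋=(1.0005,0.0633) cross=-11.636
  mode + wants cross > 0 → take C=(3.2502,3.5970) (cross=11.636)
ex = (C−B)/|BC| = (0.9789,0.2045); ey = (-0.2045,0.9789)
P = B + -2.96·ex + 1.81·ey = (-2.9540,4.1501)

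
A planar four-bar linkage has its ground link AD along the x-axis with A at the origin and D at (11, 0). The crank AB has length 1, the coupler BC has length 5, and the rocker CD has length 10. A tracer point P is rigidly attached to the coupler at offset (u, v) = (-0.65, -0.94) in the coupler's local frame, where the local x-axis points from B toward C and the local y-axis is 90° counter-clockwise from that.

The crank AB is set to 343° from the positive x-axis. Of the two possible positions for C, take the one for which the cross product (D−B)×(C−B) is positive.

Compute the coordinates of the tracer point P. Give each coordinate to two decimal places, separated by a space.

A=(0,0), D=(11.00,0)
B = A + 1.00·(cos343°, sin343°) = (0.9563, -0.2924)
|BD| = 10.0479
circle(B,5.00) ∩ circle(D,10.00): a=1.2919, h=4.8302
  candidates: C₊=(2.1071,4.5734) cross=48.534; C₋=(2.3882,-5.0830) cross=-48.534
  mode + wants cross > 0 → take C=(2.1071,4.5734) (cross=48.534)
ex = (C−B)/|BC| = (0.2302,0.9732); ey = (-0.9732,0.2302)
P = B + -0.65·ex + -0.94·ey = (1.7215,-1.1413)

1.72 -1.14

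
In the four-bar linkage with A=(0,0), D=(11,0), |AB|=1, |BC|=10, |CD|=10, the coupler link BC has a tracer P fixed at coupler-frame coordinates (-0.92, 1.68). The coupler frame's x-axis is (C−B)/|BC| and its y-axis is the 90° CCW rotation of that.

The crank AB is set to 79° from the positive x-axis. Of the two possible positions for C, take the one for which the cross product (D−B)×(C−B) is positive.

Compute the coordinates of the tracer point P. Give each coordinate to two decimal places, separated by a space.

-1.70 1.29

A=(0,0), D=(11.00,0)
B = A + 1.00·(cos79°, sin79°) = (0.1908, 0.9816)
|BD| = 10.8537
circle(B,10.00) ∩ circle(D,10.00): a=5.4268, h=8.3994
  candidates: C₊=(6.3551,8.8558) cross=91.164; C₋=(4.8357,-7.8741) cross=-91.164
  mode + wants cross > 0 → take C=(6.3551,8.8558) (cross=91.164)
ex = (C−B)/|BC| = (0.6164,0.7874); ey = (-0.7874,0.6164)
P = B + -0.92·ex + 1.68·ey = (-1.6992,1.2928)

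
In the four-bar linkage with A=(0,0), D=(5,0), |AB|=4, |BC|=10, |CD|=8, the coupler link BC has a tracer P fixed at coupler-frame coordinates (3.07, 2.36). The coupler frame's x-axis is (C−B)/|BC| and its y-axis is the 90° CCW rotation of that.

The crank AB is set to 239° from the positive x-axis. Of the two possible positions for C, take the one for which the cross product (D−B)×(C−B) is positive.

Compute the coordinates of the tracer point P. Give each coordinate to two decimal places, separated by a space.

-3.70 0.08

A=(0,0), D=(5.00,0)
B = A + 4.00·(cos239°, sin239°) = (-2.0602, -3.4287)
|BD| = 7.8487
circle(B,10.00) ∩ circle(D,8.00): a=6.2177, h=7.8320
  candidates: C₊=(0.1115,6.3327) cross=61.471; C₋=(6.9543,-7.7576) cross=-61.471
  mode + wants cross > 0 → take C=(0.1115,6.3327) (cross=61.471)
ex = (C−B)/|BC| = (0.2172,0.9761); ey = (-0.9761,0.2172)
P = B + 3.07·ex + 2.36·ey = (-3.6971,0.0806)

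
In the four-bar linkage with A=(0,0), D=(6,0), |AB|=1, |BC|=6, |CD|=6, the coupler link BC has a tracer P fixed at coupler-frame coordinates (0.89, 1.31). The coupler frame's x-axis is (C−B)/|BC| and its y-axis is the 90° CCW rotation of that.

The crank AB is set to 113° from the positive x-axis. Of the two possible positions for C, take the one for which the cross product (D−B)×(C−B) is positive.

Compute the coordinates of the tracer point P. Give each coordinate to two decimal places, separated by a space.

-0.80 2.45

A=(0,0), D=(6.00,0)
B = A + 1.00·(cos113°, sin113°) = (-0.3907, 0.9205)
|BD| = 6.4567
circle(B,6.00) ∩ circle(D,6.00): a=3.2283, h=5.0575
  candidates: C₊=(3.5257,5.4660) cross=32.654; C₋=(2.0836,-4.5455) cross=-32.654
  mode + wants cross > 0 → take C=(3.5257,5.4660) (cross=32.654)
ex = (C−B)/|BC| = (0.6527,0.7576); ey = (-0.7576,0.6527)
P = B + 0.89·ex + 1.31·ey = (-0.8022,2.4498)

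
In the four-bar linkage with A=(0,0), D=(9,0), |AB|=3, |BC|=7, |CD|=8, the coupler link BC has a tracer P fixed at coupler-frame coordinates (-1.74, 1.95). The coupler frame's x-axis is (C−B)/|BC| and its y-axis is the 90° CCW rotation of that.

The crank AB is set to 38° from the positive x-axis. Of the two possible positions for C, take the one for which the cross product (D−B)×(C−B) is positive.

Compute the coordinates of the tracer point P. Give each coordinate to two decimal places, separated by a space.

-0.23 1.55

A=(0,0), D=(9.00,0)
B = A + 3.00·(cos38°, sin38°) = (2.3640, 1.8470)
|BD| = 6.8882
circle(B,7.00) ∩ circle(D,8.00): a=2.3553, h=6.5919
  candidates: C₊=(6.4006,7.5659) cross=45.406; C₋=(2.8655,-5.1350) cross=-45.406
  mode + wants cross > 0 → take C=(6.4006,7.5659) (cross=45.406)
ex = (C−B)/|BC| = (0.5767,0.8170); ey = (-0.8170,0.5767)
P = B + -1.74·ex + 1.95·ey = (-0.2325,1.5499)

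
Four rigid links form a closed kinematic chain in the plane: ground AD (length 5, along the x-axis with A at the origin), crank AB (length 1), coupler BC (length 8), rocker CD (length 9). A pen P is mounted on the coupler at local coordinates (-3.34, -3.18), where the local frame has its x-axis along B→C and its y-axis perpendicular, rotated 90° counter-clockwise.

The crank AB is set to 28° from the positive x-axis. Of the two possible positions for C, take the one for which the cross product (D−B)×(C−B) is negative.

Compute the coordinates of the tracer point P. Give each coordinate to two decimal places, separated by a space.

-1.91 4.14

A=(0,0), D=(5.00,0)
B = A + 1.00·(cos28°, sin28°) = (0.8829, 0.4695)
|BD| = 4.1437
circle(B,8.00) ∩ circle(D,9.00): a=0.0206, h=8.0000
  candidates: C₊=(1.8098,8.4156) cross=33.150; C₋=(-0.0030,-7.4813) cross=-33.150
  mode - wants cross < 0 → take C=(-0.0030,-7.4813) (cross=-33.150)
ex = (C−B)/|BC| = (-0.1107,-0.9938); ey = (0.9938,-0.1107)
P = B + -3.34·ex + -3.18·ey = (-1.9076,4.1411)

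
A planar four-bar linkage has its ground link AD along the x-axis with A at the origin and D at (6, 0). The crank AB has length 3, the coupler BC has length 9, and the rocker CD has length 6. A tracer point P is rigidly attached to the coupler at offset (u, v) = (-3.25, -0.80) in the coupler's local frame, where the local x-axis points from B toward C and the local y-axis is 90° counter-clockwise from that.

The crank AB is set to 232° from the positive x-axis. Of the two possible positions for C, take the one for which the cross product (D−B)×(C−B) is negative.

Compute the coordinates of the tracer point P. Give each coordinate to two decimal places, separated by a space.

-5.14 -1.79

A=(0,0), D=(6.00,0)
B = A + 3.00·(cos232°, sin232°) = (-1.8470, -2.3640)
|BD| = 8.1954
circle(B,9.00) ∩ circle(D,6.00): a=6.8431, h=5.8456
  candidates: C₊=(3.0190,5.2071) cross=47.907; C₋=(6.3915,-5.9872) cross=-47.907
  mode - wants cross < 0 → take C=(6.3915,-5.9872) (cross=-47.907)
ex = (C−B)/|BC| = (0.9154,-0.4026); ey = (0.4026,0.9154)
P = B + -3.25·ex + -0.80·ey = (-5.1441,-1.7880)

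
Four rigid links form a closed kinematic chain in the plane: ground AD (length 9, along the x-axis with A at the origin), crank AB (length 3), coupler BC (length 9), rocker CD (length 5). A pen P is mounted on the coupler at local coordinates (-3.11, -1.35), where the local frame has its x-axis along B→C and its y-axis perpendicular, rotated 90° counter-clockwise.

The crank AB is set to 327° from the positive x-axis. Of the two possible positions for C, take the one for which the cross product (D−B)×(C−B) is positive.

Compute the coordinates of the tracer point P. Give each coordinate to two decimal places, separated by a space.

1.40 -4.84

A=(0,0), D=(9.00,0)
B = A + 3.00·(cos327°, sin327°) = (2.5160, -1.6339)
|BD| = 6.6867
circle(B,9.00) ∩ circle(D,5.00): a=7.5308, h=4.9282
  candidates: C₊=(8.6143,4.9851) cross=32.954; C₋=(11.0227,-4.5726) cross=-32.954
  mode + wants cross > 0 → take C=(8.6143,4.9851) (cross=32.954)
ex = (C−B)/|BC| = (0.6776,0.7354); ey = (-0.7354,0.6776)
P = B + -3.11·ex + -1.35·ey = (1.4016,-4.8359)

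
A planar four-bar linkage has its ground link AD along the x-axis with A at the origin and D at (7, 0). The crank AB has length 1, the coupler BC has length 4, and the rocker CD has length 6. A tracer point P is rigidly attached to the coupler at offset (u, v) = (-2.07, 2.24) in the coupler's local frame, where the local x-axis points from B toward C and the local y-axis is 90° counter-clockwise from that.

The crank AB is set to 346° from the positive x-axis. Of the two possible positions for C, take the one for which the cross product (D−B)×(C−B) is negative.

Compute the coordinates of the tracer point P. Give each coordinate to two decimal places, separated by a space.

2.26 2.52

A=(0,0), D=(7.00,0)
B = A + 1.00·(cos346°, sin346°) = (0.9703, -0.2419)
|BD| = 6.0346
circle(B,4.00) ∩ circle(D,6.00): a=1.3602, h=3.7616
  candidates: C₊=(2.1786,3.5712) cross=22.700; C₋=(2.4802,-3.9460) cross=-22.700
  mode - wants cross < 0 → take C=(2.4802,-3.9460) (cross=-22.700)
ex = (C−B)/|BC| = (0.3775,-0.9260); ey = (0.9260,0.3775)
P = B + -2.07·ex + 2.24·ey = (2.2632,2.5205)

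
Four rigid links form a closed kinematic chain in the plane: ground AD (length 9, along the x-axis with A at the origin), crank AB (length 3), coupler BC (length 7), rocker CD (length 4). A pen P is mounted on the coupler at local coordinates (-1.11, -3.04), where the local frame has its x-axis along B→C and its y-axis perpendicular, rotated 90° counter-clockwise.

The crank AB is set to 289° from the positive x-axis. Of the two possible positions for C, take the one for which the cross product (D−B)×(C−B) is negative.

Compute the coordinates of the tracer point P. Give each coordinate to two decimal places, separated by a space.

A=(0,0), D=(9.00,0)
B = A + 3.00·(cos289°, sin289°) = (0.9767, -2.8366)
|BD| = 8.5100
circle(B,7.00) ∩ circle(D,4.00): a=6.1939, h=3.2613
  candidates: C₊=(5.7293,2.3028) cross=27.753; C₋=(7.9034,-3.8468) cross=-27.753
  mode - wants cross < 0 → take C=(7.9034,-3.8468) (cross=-27.753)
ex = (C−B)/|BC| = (0.9895,-0.1443); ey = (0.1443,0.9895)
P = B + -1.11·ex + -3.04·ey = (-0.5604,-5.6845)

-0.56 -5.68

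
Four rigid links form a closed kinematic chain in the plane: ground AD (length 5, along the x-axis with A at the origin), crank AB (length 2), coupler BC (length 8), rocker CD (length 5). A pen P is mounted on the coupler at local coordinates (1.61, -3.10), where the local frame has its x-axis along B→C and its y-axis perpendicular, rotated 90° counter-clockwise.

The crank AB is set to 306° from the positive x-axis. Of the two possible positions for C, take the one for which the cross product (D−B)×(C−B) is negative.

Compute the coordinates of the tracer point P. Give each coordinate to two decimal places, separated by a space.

2.27 -4.94

A=(0,0), D=(5.00,0)
B = A + 2.00·(cos306°, sin306°) = (1.1756, -1.6180)
|BD| = 4.1526
circle(B,8.00) ∩ circle(D,5.00): a=6.7721, h=4.2589
  candidates: C₊=(5.7530,4.9430) cross=17.686; C₋=(9.0719,-2.9016) cross=-17.686
  mode - wants cross < 0 → take C=(9.0719,-2.9016) (cross=-17.686)
ex = (C−B)/|BC| = (0.9870,-0.1604); ey = (0.1604,0.9870)
P = B + 1.61·ex + -3.10·ey = (2.2673,-4.9362)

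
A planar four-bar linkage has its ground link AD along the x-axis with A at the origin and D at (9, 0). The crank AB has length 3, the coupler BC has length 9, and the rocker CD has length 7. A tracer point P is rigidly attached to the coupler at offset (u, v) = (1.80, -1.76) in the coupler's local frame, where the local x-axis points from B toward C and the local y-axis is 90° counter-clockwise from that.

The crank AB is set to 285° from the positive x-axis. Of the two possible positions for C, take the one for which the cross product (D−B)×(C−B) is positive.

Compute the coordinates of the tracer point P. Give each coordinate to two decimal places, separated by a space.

3.12 -1.97

A=(0,0), D=(9.00,0)
B = A + 3.00·(cos285°, sin285°) = (0.7765, -2.8978)
|BD| = 8.7192
circle(B,9.00) ∩ circle(D,7.00): a=6.1946, h=6.5289
  candidates: C₊=(4.4491,5.3188) cross=56.927; C₋=(8.7888,-6.9968) cross=-56.927
  mode + wants cross > 0 → take C=(4.4491,5.3188) (cross=56.927)
ex = (C−B)/|BC| = (0.4081,0.9129); ey = (-0.9129,0.4081)
P = B + 1.80·ex + -1.76·ey = (3.1178,-1.9727)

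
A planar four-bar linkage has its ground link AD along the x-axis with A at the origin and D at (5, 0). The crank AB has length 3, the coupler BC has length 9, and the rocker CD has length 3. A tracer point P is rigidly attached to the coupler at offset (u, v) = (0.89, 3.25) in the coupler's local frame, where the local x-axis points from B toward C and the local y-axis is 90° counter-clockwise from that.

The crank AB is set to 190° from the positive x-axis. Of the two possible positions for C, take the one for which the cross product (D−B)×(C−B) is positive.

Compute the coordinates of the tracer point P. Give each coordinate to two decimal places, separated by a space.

A=(0,0), D=(5.00,0)
B = A + 3.00·(cos190°, sin190°) = (-2.9544, -0.5209)
|BD| = 7.9715
circle(B,9.00) ∩ circle(D,3.00): a=8.5018, h=2.9527
  candidates: C₊=(5.3363,2.9811) cross=23.538; C₋=(5.7222,-2.9118) cross=-23.538
  mode + wants cross > 0 → take C=(5.3363,2.9811) (cross=23.538)
ex = (C−B)/|BC| = (0.9212,0.3891); ey = (-0.3891,0.9212)
P = B + 0.89·ex + 3.25·ey = (-3.3992,2.8192)

-3.40 2.82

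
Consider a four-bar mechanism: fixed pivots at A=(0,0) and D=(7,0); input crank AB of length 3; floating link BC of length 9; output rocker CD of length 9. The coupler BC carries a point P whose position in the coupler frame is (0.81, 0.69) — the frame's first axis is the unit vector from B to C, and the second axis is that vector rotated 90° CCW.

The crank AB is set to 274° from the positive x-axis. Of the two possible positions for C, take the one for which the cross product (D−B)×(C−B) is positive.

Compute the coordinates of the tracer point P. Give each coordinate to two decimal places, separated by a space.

A=(0,0), D=(7.00,0)
B = A + 3.00·(cos274°, sin274°) = (0.2093, -2.9927)
|BD| = 7.4209
circle(B,9.00) ∩ circle(D,9.00): a=3.7105, h=8.1995
  candidates: C₊=(0.2979,6.0069) cross=60.848; C₋=(6.9113,-8.9996) cross=-60.848
  mode + wants cross > 0 → take C=(0.2979,6.0069) (cross=60.848)
ex = (C−B)/|BC| = (0.0099,1.0000); ey = (-1.0000,0.0099)
P = B + 0.81·ex + 0.69·ey = (-0.4727,-2.1759)

-0.47 -2.18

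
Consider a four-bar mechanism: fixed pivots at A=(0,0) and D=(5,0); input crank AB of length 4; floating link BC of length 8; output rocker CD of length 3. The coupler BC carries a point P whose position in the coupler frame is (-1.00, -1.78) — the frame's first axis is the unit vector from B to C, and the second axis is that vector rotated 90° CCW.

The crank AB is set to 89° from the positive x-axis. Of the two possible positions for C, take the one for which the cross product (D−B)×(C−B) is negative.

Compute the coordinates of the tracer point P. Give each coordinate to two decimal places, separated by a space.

A=(0,0), D=(5.00,0)
B = A + 4.00·(cos89°, sin89°) = (0.0698, 3.9994)
|BD| = 6.3484
circle(B,8.00) ∩ circle(D,3.00): a=7.5060, h=2.7677
  candidates: C₊=(7.6426,1.4201) cross=17.570; C₋=(4.1554,-2.8787) cross=-17.570
  mode - wants cross < 0 → take C=(4.1554,-2.8787) (cross=-17.570)
ex = (C−B)/|BC| = (0.5107,-0.8598); ey = (0.8598,0.5107)
P = B + -1.00·ex + -1.78·ey = (-1.9713,3.9501)

-1.97 3.95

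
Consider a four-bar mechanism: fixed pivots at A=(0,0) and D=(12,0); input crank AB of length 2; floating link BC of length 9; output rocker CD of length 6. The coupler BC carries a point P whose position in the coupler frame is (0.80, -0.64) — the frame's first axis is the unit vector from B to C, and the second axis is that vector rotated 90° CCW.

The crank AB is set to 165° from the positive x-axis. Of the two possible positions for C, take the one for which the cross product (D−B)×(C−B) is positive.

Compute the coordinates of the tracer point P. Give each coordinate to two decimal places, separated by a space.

A=(0,0), D=(12.00,0)
B = A + 2.00·(cos165°, sin165°) = (-1.9319, 0.5176)
|BD| = 13.9415
circle(B,9.00) ∩ circle(D,6.00): a=8.5846, h=2.7026
  candidates: C₊=(6.7472,2.8997) cross=37.679; C₋=(6.5465,-2.5019) cross=-37.679
  mode + wants cross > 0 → take C=(6.7472,2.8997) (cross=37.679)
ex = (C−B)/|BC| = (0.9643,0.2647); ey = (-0.2647,0.9643)
P = B + 0.80·ex + -0.64·ey = (-0.9910,0.1122)

-0.99 0.11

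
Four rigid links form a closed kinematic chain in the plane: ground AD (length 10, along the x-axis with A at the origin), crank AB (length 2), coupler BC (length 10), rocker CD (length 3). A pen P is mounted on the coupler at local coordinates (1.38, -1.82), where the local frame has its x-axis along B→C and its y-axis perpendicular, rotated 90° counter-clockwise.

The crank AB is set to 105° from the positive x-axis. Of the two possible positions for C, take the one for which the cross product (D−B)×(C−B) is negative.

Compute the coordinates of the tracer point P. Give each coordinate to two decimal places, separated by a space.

A=(0,0), D=(10.00,0)
B = A + 2.00·(cos105°, sin105°) = (-0.5176, 1.9319)
|BD| = 10.6936
circle(B,10.00) ∩ circle(D,3.00): a=9.6017, h=2.7942
  candidates: C₊=(9.4309,2.9455) cross=29.880; C₋=(8.4213,-2.5510) cross=-29.880
  mode - wants cross < 0 → take C=(8.4213,-2.5510) (cross=-29.880)
ex = (C−B)/|BC| = (0.8939,-0.4483); ey = (0.4483,0.8939)
P = B + 1.38·ex + -1.82·ey = (-0.0999,-0.3137)

-0.10 -0.31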